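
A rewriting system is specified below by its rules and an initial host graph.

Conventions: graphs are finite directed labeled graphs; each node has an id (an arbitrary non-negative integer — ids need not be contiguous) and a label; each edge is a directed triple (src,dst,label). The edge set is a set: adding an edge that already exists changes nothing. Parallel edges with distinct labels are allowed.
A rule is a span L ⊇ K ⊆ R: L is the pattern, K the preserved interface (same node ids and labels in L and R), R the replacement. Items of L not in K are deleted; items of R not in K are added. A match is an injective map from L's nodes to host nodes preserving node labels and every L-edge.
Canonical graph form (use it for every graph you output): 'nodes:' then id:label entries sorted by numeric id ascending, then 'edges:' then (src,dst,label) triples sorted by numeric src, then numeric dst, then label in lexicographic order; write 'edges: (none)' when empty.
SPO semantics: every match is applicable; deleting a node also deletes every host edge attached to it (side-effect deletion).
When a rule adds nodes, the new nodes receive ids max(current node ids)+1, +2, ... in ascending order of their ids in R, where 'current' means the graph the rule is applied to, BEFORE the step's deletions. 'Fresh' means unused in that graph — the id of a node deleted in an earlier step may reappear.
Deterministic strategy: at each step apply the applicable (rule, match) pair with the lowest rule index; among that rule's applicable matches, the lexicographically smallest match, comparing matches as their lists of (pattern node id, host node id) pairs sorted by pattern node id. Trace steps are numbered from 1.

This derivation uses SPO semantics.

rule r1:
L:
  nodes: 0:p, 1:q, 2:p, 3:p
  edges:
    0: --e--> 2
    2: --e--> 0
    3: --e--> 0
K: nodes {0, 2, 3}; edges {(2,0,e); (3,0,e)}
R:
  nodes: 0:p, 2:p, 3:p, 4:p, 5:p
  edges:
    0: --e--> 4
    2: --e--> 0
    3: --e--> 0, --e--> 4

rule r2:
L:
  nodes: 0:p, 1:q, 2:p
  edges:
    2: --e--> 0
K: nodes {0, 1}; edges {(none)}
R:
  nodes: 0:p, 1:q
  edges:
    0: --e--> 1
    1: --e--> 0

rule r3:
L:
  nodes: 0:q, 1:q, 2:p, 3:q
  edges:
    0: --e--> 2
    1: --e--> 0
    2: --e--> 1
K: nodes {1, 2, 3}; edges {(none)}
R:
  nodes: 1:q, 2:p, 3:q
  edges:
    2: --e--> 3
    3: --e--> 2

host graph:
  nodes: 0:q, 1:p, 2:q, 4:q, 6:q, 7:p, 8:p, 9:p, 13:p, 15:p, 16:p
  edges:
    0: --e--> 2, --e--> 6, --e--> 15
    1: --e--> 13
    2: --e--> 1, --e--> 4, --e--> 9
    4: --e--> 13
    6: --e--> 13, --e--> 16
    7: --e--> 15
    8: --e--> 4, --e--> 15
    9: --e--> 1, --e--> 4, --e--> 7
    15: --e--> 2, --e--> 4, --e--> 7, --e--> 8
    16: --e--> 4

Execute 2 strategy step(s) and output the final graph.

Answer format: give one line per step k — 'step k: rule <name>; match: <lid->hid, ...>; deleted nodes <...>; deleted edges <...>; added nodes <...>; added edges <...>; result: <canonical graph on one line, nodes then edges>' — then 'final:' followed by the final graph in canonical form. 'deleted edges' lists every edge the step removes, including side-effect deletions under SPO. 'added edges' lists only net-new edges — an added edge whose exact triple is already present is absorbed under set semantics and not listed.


step 1: rule r1; match: 0->7, 1->0, 2->15, 3->9; deleted nodes 0; deleted edges (0,2,e); (0,6,e); (0,15,e); (7,15,e); added nodes 17, 18; added edges (7,17,e); (9,17,e); result: nodes: 1:p, 2:q, 4:q, 6:q, 7:p, 8:p, 9:p, 13:p, 15:p, 16:p, 17:p, 18:p edges: (1,13,e); (2,1,e); (2,4,e); (2,9,e); (4,13,e); (6,13,e); (6,16,e); (7,17,e); (8,4,e); (8,15,e); (9,1,e); (9,4,e); (9,7,e); (9,17,e); (15,2,e); (15,4,e); (15,7,e); (15,8,e); (16,4,e)
step 2: rule r2; match: 0->1, 1->2, 2->9; deleted nodes 9; deleted edges (2,9,e); (9,1,e); (9,4,e); (9,7,e); (9,17,e); added nodes (none); added edges (1,2,e); result: nodes: 1:p, 2:q, 4:q, 6:q, 7:p, 8:p, 13:p, 15:p, 16:p, 17:p, 18:p edges: (1,2,e); (1,13,e); (2,1,e); (2,4,e); (4,13,e); (6,13,e); (6,16,e); (7,17,e); (8,4,e); (8,15,e); (15,2,e); (15,4,e); (15,7,e); (15,8,e); (16,4,e)
final:
nodes: 1:p, 2:q, 4:q, 6:q, 7:p, 8:p, 13:p, 15:p, 16:p, 17:p, 18:p
edges: (1,2,e); (1,13,e); (2,1,e); (2,4,e); (4,13,e); (6,13,e); (6,16,e); (7,17,e); (8,4,e); (8,15,e); (15,2,e); (15,4,e); (15,7,e); (15,8,e); (16,4,e)


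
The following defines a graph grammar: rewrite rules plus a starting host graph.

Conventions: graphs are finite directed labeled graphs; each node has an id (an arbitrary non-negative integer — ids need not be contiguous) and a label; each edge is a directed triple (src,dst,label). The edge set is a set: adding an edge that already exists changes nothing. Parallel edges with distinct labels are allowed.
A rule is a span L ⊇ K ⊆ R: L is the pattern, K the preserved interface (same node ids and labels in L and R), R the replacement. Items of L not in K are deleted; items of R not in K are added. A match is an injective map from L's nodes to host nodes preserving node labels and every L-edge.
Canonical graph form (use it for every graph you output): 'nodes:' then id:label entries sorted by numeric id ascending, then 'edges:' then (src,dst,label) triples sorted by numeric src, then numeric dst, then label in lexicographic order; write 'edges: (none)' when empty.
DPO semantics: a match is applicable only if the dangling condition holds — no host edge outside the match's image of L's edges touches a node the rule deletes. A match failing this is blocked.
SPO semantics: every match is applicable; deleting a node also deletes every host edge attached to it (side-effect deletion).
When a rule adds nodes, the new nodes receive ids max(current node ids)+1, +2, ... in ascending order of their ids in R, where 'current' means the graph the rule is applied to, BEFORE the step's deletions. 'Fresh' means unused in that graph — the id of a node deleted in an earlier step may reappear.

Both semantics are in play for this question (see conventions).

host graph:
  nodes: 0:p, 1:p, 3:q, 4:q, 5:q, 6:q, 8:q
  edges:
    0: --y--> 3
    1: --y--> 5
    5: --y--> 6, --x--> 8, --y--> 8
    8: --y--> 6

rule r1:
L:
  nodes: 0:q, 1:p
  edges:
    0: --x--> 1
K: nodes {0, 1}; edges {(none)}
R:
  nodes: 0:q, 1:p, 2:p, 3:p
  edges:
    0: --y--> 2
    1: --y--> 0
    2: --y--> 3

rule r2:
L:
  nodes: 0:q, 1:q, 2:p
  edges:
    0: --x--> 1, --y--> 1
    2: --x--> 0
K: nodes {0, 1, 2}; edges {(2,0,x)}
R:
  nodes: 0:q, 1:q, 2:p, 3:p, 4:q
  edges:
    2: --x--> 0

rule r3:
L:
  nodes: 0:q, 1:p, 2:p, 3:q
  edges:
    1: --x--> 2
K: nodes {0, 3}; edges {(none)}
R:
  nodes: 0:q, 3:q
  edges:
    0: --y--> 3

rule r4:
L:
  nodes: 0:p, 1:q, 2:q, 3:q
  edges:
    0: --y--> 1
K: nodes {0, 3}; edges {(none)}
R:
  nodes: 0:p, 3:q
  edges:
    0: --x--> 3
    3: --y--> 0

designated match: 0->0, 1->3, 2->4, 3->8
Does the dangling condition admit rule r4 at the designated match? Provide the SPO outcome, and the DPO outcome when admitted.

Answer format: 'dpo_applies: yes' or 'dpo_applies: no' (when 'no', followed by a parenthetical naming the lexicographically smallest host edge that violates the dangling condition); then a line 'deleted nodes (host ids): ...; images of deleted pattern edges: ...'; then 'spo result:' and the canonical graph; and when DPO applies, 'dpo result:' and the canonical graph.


dpo_applies: yes
deleted nodes (host ids): 3, 4; images of deleted pattern edges: (0,3,y)
spo result:
nodes: 0:p, 1:p, 5:q, 6:q, 8:q
edges: (0,8,x); (1,5,y); (5,6,y); (5,8,x); (5,8,y); (8,0,y); (8,6,y)
dpo result:
nodes: 0:p, 1:p, 5:q, 6:q, 8:q
edges: (0,8,x); (1,5,y); (5,6,y); (5,8,x); (5,8,y); (8,0,y); (8,6,y)


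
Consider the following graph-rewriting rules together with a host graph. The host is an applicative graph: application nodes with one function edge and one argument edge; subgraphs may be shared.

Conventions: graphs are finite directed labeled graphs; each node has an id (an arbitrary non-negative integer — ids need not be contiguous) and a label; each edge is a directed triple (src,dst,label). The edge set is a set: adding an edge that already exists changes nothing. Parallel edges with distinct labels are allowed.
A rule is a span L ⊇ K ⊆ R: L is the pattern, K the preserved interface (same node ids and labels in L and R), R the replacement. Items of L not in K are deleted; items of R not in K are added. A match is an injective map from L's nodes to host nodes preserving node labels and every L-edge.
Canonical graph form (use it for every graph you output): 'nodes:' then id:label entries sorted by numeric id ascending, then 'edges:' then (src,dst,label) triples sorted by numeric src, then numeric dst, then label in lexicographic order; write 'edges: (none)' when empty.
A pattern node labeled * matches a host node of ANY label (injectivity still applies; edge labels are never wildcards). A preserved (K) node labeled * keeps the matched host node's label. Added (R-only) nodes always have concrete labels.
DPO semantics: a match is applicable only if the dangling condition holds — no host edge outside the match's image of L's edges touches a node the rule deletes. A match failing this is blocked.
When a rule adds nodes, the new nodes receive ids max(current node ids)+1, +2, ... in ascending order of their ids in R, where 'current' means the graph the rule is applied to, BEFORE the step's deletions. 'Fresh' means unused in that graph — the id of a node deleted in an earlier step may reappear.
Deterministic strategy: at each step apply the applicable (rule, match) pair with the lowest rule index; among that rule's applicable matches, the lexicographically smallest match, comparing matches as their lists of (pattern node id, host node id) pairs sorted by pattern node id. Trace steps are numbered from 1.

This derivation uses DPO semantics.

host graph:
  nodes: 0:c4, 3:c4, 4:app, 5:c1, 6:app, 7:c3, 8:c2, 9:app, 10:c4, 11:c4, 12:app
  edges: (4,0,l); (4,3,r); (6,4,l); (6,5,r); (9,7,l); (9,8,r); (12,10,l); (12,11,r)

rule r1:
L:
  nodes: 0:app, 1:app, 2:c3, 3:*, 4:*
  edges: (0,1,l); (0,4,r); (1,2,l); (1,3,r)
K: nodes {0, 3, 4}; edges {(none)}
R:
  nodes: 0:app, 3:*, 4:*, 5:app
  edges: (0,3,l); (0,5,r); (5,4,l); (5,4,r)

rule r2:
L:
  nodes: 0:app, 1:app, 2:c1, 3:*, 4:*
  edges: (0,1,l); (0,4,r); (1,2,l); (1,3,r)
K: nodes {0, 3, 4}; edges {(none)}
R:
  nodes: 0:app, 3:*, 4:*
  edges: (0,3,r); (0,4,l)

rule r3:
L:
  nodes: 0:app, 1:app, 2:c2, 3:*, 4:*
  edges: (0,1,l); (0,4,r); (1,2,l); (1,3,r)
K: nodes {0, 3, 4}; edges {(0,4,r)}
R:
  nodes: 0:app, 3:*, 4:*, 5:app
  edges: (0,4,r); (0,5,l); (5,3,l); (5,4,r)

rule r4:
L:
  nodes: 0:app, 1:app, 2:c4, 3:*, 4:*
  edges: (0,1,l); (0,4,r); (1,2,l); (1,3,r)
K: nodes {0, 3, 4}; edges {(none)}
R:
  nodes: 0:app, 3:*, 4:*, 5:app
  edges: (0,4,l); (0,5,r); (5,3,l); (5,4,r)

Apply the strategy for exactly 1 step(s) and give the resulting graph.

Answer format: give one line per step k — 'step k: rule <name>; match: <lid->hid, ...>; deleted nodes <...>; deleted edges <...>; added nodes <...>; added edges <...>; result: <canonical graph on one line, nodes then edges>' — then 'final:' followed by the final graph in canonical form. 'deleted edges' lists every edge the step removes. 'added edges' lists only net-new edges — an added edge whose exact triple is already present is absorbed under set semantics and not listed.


step 1: rule r4; match: 0->6, 1->4, 2->0, 3->3, 4->5; deleted nodes 0, 4; deleted edges (4,0,l); (4,3,r); (6,4,l); (6,5,r); added nodes 13; added edges (6,5,l); (6,13,r); (13,3,l); (13,5,r); result: nodes: 3:c4, 5:c1, 6:app, 7:c3, 8:c2, 9:app, 10:c4, 11:c4, 12:app, 13:app edges: (6,5,l); (6,13,r); (9,7,l); (9,8,r); (12,10,l); (12,11,r); (13,3,l); (13,5,r)
final:
nodes: 3:c4, 5:c1, 6:app, 7:c3, 8:c2, 9:app, 10:c4, 11:c4, 12:app, 13:app
edges: (6,5,l); (6,13,r); (9,7,l); (9,8,r); (12,10,l); (12,11,r); (13,3,l); (13,5,r)


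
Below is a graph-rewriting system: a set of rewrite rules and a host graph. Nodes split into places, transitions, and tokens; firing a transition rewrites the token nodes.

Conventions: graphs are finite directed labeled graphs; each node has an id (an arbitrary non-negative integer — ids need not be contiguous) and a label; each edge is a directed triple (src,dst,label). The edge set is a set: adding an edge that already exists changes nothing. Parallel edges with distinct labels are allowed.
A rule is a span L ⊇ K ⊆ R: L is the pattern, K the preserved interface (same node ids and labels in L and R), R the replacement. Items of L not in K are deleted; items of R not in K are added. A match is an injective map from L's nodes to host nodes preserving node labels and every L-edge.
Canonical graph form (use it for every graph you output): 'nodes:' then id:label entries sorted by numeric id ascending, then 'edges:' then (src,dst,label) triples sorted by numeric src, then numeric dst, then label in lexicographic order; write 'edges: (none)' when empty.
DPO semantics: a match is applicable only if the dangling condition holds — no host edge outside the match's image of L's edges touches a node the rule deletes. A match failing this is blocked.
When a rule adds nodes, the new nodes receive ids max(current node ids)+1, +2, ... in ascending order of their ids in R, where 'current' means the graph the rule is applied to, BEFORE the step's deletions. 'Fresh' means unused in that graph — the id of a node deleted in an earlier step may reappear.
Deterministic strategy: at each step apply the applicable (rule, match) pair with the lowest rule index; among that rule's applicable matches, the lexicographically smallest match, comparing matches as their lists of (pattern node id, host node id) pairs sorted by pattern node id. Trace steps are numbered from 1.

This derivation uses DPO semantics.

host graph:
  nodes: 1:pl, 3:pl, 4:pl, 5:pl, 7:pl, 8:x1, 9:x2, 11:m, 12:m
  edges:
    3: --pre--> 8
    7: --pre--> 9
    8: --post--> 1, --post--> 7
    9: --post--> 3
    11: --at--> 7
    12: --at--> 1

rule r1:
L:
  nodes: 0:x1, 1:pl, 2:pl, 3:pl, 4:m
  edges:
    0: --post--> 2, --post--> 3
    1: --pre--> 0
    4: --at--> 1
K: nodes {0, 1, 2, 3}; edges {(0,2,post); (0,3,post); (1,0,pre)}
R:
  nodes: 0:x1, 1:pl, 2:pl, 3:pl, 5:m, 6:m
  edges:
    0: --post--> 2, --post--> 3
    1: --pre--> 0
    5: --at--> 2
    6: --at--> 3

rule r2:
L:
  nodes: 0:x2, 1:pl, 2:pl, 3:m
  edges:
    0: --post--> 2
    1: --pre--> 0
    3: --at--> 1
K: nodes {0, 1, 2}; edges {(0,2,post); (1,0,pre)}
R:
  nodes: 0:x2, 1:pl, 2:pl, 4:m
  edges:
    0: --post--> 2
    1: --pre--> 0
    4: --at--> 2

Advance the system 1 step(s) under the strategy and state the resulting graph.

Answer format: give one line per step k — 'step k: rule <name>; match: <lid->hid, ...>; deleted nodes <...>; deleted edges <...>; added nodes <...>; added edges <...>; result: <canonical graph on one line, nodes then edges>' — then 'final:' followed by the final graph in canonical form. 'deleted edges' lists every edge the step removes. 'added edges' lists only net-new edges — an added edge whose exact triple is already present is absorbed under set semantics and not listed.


step 1: rule r2; match: 0->9, 1->7, 2->3, 3->11; deleted nodes 11; deleted edges (11,7,at); added nodes 13; added edges (13,3,at); result: nodes: 1:pl, 3:pl, 4:pl, 5:pl, 7:pl, 8:x1, 9:x2, 12:m, 13:m edges: (3,8,pre); (7,9,pre); (8,1,post); (8,7,post); (9,3,post); (12,1,at); (13,3,at)
final:
nodes: 1:pl, 3:pl, 4:pl, 5:pl, 7:pl, 8:x1, 9:x2, 12:m, 13:m
edges: (3,8,pre); (7,9,pre); (8,1,post); (8,7,post); (9,3,post); (12,1,at); (13,3,at)


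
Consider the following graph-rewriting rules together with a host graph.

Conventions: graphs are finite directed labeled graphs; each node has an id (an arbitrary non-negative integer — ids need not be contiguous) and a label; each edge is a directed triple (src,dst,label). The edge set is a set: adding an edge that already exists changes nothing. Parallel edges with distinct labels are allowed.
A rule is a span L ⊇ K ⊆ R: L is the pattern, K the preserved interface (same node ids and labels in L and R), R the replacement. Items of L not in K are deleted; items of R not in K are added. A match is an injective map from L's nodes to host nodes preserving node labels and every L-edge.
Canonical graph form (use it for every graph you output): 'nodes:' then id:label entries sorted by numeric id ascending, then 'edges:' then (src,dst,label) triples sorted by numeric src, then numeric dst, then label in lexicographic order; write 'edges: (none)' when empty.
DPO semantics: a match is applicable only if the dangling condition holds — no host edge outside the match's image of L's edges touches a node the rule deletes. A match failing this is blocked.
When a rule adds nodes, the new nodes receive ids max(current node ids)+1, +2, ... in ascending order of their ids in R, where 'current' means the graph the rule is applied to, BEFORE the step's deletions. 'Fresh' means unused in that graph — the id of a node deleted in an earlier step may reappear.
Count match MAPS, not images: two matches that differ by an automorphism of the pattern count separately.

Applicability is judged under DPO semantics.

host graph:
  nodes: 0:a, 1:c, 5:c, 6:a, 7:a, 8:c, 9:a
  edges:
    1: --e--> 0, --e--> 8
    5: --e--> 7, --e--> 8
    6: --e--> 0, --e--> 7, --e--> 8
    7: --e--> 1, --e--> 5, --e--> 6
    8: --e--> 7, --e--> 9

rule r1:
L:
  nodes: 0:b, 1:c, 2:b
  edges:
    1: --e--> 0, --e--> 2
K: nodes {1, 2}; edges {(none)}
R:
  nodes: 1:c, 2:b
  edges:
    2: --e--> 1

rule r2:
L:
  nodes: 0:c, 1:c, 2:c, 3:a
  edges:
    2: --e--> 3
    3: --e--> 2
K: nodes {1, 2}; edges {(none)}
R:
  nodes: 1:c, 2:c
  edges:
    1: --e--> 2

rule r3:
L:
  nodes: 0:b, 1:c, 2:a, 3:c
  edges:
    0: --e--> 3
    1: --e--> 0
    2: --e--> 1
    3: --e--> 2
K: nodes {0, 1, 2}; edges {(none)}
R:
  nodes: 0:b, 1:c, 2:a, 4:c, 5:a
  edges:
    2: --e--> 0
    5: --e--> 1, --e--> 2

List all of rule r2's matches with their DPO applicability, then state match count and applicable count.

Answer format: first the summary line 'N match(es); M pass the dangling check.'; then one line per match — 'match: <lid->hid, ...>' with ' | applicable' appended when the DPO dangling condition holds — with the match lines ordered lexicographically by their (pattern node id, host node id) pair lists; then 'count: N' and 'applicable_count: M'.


2 match(es); 0 pass the dangling check.
match: 0->1, 1->8, 2->5, 3->7
match: 0->8, 1->1, 2->5, 3->7
count: 2
applicable_count: 0


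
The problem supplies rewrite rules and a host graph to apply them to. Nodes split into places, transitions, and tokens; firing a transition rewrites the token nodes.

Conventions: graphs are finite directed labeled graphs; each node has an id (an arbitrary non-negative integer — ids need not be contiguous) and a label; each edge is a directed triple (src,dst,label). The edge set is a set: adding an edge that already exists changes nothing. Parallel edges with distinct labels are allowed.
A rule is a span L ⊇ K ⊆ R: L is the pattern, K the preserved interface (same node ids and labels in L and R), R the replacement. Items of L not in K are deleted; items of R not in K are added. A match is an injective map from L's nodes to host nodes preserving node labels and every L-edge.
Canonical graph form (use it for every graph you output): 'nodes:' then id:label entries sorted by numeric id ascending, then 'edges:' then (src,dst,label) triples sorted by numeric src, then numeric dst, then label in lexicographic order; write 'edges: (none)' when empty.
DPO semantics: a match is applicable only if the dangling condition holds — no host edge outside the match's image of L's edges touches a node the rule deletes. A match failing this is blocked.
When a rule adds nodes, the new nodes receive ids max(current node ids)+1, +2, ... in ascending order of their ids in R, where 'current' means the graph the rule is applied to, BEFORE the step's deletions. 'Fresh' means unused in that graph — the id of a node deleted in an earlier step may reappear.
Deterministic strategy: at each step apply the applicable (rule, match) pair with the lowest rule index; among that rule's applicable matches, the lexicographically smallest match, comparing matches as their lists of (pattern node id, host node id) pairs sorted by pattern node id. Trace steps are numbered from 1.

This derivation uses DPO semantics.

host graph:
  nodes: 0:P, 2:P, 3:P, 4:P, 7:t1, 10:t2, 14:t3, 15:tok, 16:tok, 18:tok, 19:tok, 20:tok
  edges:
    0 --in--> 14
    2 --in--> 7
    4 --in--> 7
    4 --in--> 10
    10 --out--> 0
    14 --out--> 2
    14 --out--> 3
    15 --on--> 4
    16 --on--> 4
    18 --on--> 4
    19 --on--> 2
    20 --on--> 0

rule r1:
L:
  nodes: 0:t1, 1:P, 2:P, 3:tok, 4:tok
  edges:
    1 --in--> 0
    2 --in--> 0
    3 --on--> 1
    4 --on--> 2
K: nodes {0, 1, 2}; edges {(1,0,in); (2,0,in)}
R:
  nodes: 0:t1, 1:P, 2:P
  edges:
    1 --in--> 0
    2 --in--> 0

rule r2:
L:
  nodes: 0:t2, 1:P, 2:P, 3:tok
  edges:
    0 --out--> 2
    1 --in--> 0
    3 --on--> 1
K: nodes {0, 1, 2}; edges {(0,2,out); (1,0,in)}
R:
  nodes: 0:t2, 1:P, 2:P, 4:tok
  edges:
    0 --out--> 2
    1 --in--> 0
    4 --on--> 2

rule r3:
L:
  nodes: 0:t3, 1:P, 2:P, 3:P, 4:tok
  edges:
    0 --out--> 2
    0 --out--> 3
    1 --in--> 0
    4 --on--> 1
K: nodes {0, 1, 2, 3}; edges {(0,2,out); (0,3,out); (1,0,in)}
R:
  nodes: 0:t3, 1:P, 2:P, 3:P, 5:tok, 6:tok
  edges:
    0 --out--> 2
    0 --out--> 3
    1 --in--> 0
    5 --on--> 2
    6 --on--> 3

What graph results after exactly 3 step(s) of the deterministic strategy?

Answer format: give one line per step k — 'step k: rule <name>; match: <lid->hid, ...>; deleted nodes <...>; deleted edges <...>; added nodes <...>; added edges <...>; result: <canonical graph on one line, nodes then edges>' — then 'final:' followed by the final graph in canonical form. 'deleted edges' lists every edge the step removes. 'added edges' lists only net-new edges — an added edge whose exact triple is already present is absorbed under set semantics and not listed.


step 1: rule r1; match: 0->7, 1->2, 2->4, 3->19, 4->15; deleted nodes 15, 19; deleted edges (15,4,on); (19,2,on); added nodes (none); added edges (none); result: nodes: 0:P, 2:P, 3:P, 4:P, 7:t1, 10:t2, 14:t3, 16:tok, 18:tok, 20:tok edges: (0,14,in); (2,7,in); (4,7,in); (4,10,in); (10,0,out); (14,2,out); (14,3,out); (16,4,on); (18,4,on); (20,0,on)
step 2: rule r2; match: 0->10, 1->4, 2->0, 3->16; deleted nodes 16; deleted edges (16,4,on); added nodes 21; added edges (21,0,on); result: nodes: 0:P, 2:P, 3:P, 4:P, 7:t1, 10:t2, 14:t3, 18:tok, 20:tok, 21:tok edges: (0,14,in); (2,7,in); (4,7,in); (4,10,in); (10,0,out); (14,2,out); (14,3,out); (18,4,on); (20,0,on); (21,0,on)
step 3: rule r2; match: 0->10, 1->4, 2->0, 3->18; deleted nodes 18; deleted edges (18,4,on); added nodes 22; added edges (22,0,on); result: nodes: 0:P, 2:P, 3:P, 4:P, 7:t1, 10:t2, 14:t3, 20:tok, 21:tok, 22:tok edges: (0,14,in); (2,7,in); (4,7,in); (4,10,in); (10,0,out); (14,2,out); (14,3,out); (20,0,on); (21,0,on); (22,0,on)
final:
nodes: 0:P, 2:P, 3:P, 4:P, 7:t1, 10:t2, 14:t3, 20:tok, 21:tok, 22:tok
edges: (0,14,in); (2,7,in); (4,7,in); (4,10,in); (10,0,out); (14,2,out); (14,3,out); (20,0,on); (21,0,on); (22,0,on)


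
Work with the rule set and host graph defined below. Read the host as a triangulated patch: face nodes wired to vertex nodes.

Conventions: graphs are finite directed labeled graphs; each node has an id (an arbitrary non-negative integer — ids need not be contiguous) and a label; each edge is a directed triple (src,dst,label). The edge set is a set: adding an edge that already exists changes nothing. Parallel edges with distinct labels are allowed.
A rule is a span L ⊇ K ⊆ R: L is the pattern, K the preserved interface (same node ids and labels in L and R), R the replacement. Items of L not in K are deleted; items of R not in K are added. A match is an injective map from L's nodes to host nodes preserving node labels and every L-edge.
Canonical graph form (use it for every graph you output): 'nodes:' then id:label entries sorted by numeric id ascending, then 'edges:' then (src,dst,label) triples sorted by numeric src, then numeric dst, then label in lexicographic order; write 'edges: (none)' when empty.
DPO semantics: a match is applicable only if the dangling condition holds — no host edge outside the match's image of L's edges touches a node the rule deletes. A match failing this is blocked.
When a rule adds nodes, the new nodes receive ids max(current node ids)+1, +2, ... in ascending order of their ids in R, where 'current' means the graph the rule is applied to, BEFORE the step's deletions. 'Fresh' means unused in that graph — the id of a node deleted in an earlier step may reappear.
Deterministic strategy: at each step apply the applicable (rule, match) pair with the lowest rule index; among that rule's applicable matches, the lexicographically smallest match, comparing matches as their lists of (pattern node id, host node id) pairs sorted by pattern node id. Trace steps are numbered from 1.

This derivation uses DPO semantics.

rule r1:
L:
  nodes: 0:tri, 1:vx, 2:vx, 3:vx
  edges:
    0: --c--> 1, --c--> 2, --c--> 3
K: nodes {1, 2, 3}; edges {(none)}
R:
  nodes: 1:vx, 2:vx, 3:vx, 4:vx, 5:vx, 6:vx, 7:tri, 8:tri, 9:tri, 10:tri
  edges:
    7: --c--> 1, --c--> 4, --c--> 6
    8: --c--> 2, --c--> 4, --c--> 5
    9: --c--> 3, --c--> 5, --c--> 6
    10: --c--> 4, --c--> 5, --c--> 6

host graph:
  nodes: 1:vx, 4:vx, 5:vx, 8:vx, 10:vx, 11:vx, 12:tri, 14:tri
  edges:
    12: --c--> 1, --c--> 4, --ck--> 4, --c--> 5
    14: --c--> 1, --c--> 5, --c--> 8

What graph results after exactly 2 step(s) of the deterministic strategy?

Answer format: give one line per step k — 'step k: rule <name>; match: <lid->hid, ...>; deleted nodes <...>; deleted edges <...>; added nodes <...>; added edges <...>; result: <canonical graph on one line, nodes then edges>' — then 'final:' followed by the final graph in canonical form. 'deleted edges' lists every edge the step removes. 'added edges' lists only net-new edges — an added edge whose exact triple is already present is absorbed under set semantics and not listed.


step 1: rule r1; match: 0->14, 1->1, 2->5, 3->8; deleted nodes 14; deleted edges (14,1,c); (14,5,c); (14,8,c); added nodes 15, 16, 17, 18, 19, 20, 21; added edges (18,1,c); (18,15,c); (18,17,c); (19,5,c); (19,15,c); (19,16,c); (20,8,c); (20,16,c); (20,17,c); (21,15,c); (21,16,c); (21,17,c); result: nodes: 1:vx, 4:vx, 5:vx, 8:vx, 10:vx, 11:vx, 12:tri, 15:vx, 16:vx, 17:vx, 18:tri, 19:tri, 20:tri, 21:tri edges: (12,1,c); (12,4,c); (12,4,ck); (12,5,c); (18,1,c); (18,15,c); (18,17,c); (19,5,c); (19,15,c); (19,16,c); (20,8,c); (20,16,c); (20,17,c); (21,15,c); (21,16,c); (21,17,c)
step 2: rule r1; match: 0->18, 1->1, 2->15, 3->17; deleted nodes 18; deleted edges (18,1,c); (18,15,c); (18,17,c); added nodes 22, 23, 24, 25, 26, 27, 28; added edges (25,1,c); (25,22,c); (25,24,c); (26,15,c); (26,22,c); (26,23,c); (27,17,c); (27,23,c); (27,24,c); (28,22,c); (28,23,c); (28,24,c); result: nodes: 1:vx, 4:vx, 5:vx, 8:vx, 10:vx, 11:vx, 12:tri, 15:vx, 16:vx, 17:vx, 19:tri, 20:tri, 21:tri, 22:vx, 23:vx, 24:vx, 25:tri, 26:tri, 27:tri, 28:tri edges: (12,1,c); (12,4,c); (12,4,ck); (12,5,c); (19,5,c); (19,15,c); (19,16,c); (20,8,c); (20,16,c); (20,17,c); (21,15,c); (21,16,c); (21,17,c); (25,1,c); (25,22,c); (25,24,c); (26,15,c); (26,22,c); (26,23,c); (27,17,c); (27,23,c); (27,24,c); (28,22,c); (28,23,c); (28,24,c)
final:
nodes: 1:vx, 4:vx, 5:vx, 8:vx, 10:vx, 11:vx, 12:tri, 15:vx, 16:vx, 17:vx, 19:tri, 20:tri, 21:tri, 22:vx, 23:vx, 24:vx, 25:tri, 26:tri, 27:tri, 28:tri
edges: (12,1,c); (12,4,c); (12,4,ck); (12,5,c); (19,5,c); (19,15,c); (19,16,c); (20,8,c); (20,16,c); (20,17,c); (21,15,c); (21,16,c); (21,17,c); (25,1,c); (25,22,c); (25,24,c); (26,15,c); (26,22,c); (26,23,c); (27,17,c); (27,23,c); (27,24,c); (28,22,c); (28,23,c); (28,24,c)


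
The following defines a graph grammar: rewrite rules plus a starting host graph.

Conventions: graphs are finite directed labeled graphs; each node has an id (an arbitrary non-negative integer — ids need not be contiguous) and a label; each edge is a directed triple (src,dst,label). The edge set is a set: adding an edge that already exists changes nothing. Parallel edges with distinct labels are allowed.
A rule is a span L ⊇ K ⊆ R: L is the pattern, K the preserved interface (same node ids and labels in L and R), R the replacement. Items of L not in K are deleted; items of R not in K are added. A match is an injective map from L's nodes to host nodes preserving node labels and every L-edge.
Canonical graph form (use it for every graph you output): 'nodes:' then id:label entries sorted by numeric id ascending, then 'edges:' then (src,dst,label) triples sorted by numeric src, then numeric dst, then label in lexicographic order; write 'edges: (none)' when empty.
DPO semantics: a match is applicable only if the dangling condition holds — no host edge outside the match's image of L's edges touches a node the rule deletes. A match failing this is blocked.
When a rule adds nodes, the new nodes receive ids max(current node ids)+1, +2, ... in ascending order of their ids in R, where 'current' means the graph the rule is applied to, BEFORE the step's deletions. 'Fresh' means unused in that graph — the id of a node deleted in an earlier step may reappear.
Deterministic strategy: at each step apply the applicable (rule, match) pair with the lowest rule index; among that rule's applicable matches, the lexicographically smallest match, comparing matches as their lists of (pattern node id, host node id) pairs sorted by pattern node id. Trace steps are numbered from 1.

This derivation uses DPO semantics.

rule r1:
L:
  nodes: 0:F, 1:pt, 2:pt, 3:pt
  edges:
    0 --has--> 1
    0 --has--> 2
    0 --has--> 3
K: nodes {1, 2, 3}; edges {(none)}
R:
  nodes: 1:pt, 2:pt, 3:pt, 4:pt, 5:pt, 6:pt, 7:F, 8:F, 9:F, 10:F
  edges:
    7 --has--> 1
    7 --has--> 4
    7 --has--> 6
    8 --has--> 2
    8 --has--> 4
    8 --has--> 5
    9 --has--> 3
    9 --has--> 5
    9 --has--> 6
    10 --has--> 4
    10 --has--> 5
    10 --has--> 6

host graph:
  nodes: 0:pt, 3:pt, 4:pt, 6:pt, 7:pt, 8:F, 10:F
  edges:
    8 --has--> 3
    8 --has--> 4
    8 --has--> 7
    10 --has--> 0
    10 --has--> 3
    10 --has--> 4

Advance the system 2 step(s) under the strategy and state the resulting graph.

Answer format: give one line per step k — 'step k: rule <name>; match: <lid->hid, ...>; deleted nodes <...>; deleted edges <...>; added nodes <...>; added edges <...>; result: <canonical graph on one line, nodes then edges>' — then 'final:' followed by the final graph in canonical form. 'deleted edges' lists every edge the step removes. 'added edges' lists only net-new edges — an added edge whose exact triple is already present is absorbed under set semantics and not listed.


step 1: rule r1; match: 0->8, 1->3, 2->4, 3->7; deleted nodes 8; deleted edges (8,3,has); (8,4,has); (8,7,has); added nodes 11, 12, 13, 14, 15, 16, 17; added edges (14,3,has); (14,11,has); (14,13,has); (15,4,has); (15,11,has); (15,12,has); (16,7,has); (16,12,has); (16,13,has); (17,11,has); (17,12,has); (17,13,has); result: nodes: 0:pt, 3:pt, 4:pt, 6:pt, 7:pt, 10:F, 11:pt, 12:pt, 13:pt, 14:F, 15:F, 16:F, 17:F edges: (10,0,has); (10,3,has); (10,4,has); (14,3,has); (14,11,has); (14,13,has); (15,4,has); (15,11,has); (15,12,has); (16,7,has); (16,12,has); (16,13,has); (17,11,has); (17,12,has); (17,13,has)
step 2: rule r1; match: 0->10, 1->0, 2->3, 3->4; deleted nodes 10; deleted edges (10,0,has); (10,3,has); (10,4,has); added nodes 18, 19, 20, 21, 22, 23, 24; added edges (21,0,has); (21,18,has); (21,20,has); (22,3,has); (22,18,has); (22,19,has); (23,4,has); (23,19,has); (23,20,has); (24,18,has); (24,19,has); (24,20,has); result: nodes: 0:pt, 3:pt, 4:pt, 6:pt, 7:pt, 11:pt, 12:pt, 13:pt, 14:F, 15:F, 16:F, 17:F, 18:pt, 19:pt, 20:pt, 21:F, 22:F, 23:F, 24:F edges: (14,3,has); (14,11,has); (14,13,has); (15,4,has); (15,11,has); (15,12,has); (16,7,has); (16,12,has); (16,13,has); (17,11,has); (17,12,has); (17,13,has); (21,0,has); (21,18,has); (21,20,has); (22,3,has); (22,18,has); (22,19,has); (23,4,has); (23,19,has); (23,20,has); (24,18,has); (24,19,has); (24,20,has)
final:
nodes: 0:pt, 3:pt, 4:pt, 6:pt, 7:pt, 11:pt, 12:pt, 13:pt, 14:F, 15:F, 16:F, 17:F, 18:pt, 19:pt, 20:pt, 21:F, 22:F, 23:F, 24:F
edges: (14,3,has); (14,11,has); (14,13,has); (15,4,has); (15,11,has); (15,12,has); (16,7,has); (16,12,has); (16,13,has); (17,11,has); (17,12,has); (17,13,has); (21,0,has); (21,18,has); (21,20,has); (22,3,has); (22,18,has); (22,19,has); (23,4,has); (23,19,has); (23,20,has); (24,18,has); (24,19,has); (24,20,has)


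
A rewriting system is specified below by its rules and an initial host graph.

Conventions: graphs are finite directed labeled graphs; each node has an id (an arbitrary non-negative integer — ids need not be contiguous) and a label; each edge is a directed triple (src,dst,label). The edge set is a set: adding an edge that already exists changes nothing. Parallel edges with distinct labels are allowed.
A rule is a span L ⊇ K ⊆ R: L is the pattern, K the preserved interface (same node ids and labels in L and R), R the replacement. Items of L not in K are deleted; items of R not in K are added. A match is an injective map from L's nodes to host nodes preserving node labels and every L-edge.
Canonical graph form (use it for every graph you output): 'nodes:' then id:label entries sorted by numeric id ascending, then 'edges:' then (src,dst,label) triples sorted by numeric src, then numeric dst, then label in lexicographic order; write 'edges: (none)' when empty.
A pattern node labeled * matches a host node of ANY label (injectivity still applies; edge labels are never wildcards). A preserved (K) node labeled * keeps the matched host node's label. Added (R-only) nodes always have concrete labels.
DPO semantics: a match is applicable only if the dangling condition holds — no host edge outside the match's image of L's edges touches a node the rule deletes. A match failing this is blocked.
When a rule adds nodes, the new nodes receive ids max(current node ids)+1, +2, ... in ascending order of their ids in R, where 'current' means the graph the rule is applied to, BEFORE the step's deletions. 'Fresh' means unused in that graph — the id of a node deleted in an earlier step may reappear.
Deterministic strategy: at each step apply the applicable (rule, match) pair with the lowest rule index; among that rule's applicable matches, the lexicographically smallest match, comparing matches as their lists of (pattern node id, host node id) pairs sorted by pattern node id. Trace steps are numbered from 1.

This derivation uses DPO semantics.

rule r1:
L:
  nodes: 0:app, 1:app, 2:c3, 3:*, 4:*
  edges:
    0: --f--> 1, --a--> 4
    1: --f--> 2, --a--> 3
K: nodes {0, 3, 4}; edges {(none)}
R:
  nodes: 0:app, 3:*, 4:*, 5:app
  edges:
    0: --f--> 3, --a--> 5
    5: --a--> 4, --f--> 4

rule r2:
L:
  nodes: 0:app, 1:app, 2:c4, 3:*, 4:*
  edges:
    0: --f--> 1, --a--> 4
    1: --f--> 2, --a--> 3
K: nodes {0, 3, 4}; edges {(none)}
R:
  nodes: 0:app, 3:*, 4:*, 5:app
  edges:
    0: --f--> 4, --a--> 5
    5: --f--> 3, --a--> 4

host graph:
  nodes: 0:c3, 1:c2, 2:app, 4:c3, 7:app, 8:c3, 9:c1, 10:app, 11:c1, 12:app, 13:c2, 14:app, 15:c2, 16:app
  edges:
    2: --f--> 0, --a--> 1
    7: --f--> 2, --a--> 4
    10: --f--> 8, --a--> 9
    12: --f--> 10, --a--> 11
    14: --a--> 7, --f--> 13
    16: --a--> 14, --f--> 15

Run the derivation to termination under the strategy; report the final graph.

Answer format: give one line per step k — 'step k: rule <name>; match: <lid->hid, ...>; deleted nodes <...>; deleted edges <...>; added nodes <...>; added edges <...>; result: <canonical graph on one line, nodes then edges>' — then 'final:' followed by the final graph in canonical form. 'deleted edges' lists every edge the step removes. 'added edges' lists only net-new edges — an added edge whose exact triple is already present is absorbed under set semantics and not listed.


step 1: rule r1; match: 0->7, 1->2, 2->0, 3->1, 4->4; deleted nodes 0, 2; deleted edges (2,0,f); (2,1,a); (7,2,f); (7,4,a); added nodes 17; added edges (7,1,f); (7,17,a); (17,4,a); (17,4,f); result: nodes: 1:c2, 4:c3, 7:app, 8:c3, 9:c1, 10:app, 11:c1, 12:app, 13:c2, 14:app, 15:c2, 16:app, 17:app edges: (7,1,f); (7,17,a); (10,8,f); (10,9,a); (12,10,f); (12,11,a); (14,7,a); (14,13,f); (16,14,a); (16,15,f); (17,4,a); (17,4,f)
step 2: rule r1; match: 0->12, 1->10, 2->8, 3->9, 4->11; deleted nodes 8, 10; deleted edges (10,8,f); (10,9,a); (12,10,f); (12,11,a); added nodes 18; added edges (12,9,f); (12,18,a); (18,11,a); (18,11,f); result: nodes: 1:c2, 4:c3, 7:app, 9:c1, 11:c1, 12:app, 13:c2, 14:app, 15:c2, 16:app, 17:app, 18:app edges: (7,1,f); (7,17,a); (12,9,f); (12,18,a); (14,7,a); (14,13,f); (16,14,a); (16,15,f); (17,4,a); (17,4,f); (18,11,a); (18,11,f)
final:
nodes: 1:c2, 4:c3, 7:app, 9:c1, 11:c1, 12:app, 13:c2, 14:app, 15:c2, 16:app, 17:app, 18:app
edges: (7,1,f); (7,17,a); (12,9,f); (12,18,a); (14,7,a); (14,13,f); (16,14,a); (16,15,f); (17,4,a); (17,4,f); (18,11,a); (18,11,f)


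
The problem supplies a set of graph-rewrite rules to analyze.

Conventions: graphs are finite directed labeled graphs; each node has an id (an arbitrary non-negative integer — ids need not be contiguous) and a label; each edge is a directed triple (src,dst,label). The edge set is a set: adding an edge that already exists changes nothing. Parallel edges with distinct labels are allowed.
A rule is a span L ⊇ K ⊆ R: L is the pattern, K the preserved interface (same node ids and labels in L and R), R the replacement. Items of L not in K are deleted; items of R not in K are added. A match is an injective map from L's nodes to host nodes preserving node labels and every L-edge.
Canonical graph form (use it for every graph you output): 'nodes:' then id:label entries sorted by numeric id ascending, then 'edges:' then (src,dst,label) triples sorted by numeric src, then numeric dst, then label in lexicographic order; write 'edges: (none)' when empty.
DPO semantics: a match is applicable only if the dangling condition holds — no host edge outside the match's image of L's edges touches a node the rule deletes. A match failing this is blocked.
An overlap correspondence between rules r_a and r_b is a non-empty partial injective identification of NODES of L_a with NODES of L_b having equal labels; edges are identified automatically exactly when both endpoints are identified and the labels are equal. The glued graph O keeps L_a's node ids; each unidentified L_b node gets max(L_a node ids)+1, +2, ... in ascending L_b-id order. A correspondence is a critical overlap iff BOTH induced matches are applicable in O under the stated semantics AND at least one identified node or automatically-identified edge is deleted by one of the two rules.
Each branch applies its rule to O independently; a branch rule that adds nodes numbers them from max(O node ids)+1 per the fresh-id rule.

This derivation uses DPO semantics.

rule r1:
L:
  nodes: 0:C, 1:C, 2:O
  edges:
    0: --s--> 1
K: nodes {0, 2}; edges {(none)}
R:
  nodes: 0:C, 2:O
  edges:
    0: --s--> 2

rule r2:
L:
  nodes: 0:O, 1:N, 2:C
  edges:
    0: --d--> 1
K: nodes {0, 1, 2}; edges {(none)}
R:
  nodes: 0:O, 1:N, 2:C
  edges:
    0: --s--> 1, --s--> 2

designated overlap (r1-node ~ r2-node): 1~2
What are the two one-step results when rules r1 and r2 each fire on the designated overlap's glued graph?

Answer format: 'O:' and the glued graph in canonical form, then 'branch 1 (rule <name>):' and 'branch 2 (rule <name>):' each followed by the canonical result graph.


O:
nodes: 0:C, 1:C, 2:O, 3:O, 4:N
edges: (0,1,s); (3,4,d)
branch 1 (rule r1):
nodes: 0:C, 2:O, 3:O, 4:N
edges: (0,2,s); (3,4,d)
branch 2 (rule r2):
nodes: 0:C, 1:C, 2:O, 3:O, 4:N
edges: (0,1,s); (3,1,s); (3,4,s)


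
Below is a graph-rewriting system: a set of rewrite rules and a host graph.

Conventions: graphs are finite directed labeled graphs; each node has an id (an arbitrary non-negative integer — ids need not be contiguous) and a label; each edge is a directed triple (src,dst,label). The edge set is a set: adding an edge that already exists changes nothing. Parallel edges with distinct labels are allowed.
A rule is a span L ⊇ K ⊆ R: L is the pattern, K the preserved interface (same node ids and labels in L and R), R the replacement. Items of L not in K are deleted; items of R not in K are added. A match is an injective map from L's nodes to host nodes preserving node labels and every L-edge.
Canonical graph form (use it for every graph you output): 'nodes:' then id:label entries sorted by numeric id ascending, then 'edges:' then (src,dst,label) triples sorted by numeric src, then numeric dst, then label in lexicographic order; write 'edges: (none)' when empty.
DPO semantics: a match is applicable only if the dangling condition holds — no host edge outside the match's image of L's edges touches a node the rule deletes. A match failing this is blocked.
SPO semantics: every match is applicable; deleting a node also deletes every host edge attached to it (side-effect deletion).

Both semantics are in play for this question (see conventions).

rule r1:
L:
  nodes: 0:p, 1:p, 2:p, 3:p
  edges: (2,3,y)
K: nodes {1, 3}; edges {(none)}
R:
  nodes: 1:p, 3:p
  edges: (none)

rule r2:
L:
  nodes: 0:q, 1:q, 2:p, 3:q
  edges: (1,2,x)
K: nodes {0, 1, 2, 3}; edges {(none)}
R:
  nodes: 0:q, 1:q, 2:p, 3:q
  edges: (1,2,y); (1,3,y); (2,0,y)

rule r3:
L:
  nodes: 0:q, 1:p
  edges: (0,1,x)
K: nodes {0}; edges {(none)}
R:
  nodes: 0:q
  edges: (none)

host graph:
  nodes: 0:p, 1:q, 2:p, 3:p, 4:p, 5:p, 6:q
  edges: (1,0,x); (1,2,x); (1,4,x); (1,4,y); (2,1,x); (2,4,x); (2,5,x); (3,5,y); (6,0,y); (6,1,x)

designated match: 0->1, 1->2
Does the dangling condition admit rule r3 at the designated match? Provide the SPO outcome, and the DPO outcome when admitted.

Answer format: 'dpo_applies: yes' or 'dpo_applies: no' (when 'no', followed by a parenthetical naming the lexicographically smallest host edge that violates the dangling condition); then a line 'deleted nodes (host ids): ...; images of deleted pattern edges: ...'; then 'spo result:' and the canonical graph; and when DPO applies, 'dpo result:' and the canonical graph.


dpo_applies: no
(the rule deletes node 2, which keeps host edge (2,1,x) outside the match image — the dangling condition fails, DPO blocks; SPO proceeds and side-deletes such edges)
deleted nodes (host ids): 2; images of deleted pattern edges: (1,2,x)
spo result:
nodes: 0:p, 1:q, 3:p, 4:p, 5:p, 6:q
edges: (1,0,x); (1,4,x); (1,4,y); (3,5,y); (6,0,y); (6,1,x)
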